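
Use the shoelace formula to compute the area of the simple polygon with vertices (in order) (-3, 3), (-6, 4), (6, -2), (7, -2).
Area = 11/2

Shoelace formula: Area = (1/2) |Σ_i (x_i · y_{i+1} − x_{i+1} · y_i)| (indices mod n). Compute each cross term:
  (-3)(4) − (-6)(3) = 6
  (-6)(-2) − (6)(4) = -12
  (6)(-2) − (7)(-2) = 2
  (7)(3) − (-3)(-2) = 15
Sum = 11, so (signed) Area = 11/2 = 11/2, |Area| = 11/2.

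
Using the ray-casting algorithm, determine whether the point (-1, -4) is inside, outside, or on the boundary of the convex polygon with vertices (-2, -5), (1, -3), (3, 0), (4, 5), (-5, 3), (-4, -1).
The point (-1, -4) lies strictly inside the polygon

Cast a horizontal ray to the right from the query point and count how many polygon edges it crosses (each edge strictly once or zero times, handled with the usual half-open convention). 
Parity of crossings → odd ⇒ inside.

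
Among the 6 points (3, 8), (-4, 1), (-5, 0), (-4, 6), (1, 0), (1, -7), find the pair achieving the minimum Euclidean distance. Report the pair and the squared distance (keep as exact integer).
Pair = ((-4, 1), (-5, 0)); squared distance = 2

Compute all C(6, 2) = 15 pairwise squared distances (x_i − x_j)² + (y_i − y_j)². The minimum is 2, attained by the pair ((-4, 1), (-5, 0)).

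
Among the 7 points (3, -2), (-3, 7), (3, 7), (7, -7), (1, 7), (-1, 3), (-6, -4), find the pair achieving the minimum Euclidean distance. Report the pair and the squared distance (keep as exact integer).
Pair = ((3, 7), (1, 7)); squared distance = 4

Compute all C(7, 2) = 21 pairwise squared distances (x_i − x_j)² + (y_i − y_j)². The minimum is 4, attained by the pair ((3, 7), (1, 7)).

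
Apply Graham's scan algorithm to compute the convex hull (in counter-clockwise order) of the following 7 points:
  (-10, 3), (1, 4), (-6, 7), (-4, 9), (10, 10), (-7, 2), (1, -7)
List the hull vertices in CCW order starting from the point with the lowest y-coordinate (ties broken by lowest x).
Hull (CCW) = [(1, -7), (10, 10), (-4, 9), (-10, 3)]

Graham scan procedure:
  1. Find the pivot p₀ = point with lowest y (tie → lowest x): (1, -7).
  2. Sort the remaining points by polar angle around p₀.
  3. Walk through sorted points, maintaining a stack; pop the top while the last three entries make a non-left turn (cross product ≤ 0).
  4. Final stack is the convex hull in CCW order: (1, -7), (10, 10), (-4, 9), (-10, 3).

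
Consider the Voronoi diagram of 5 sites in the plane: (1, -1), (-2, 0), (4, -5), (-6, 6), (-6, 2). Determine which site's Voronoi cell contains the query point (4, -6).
Nearest site = (4, -5)

The Voronoi cell of site s contains exactly those query points closer to s than to any other site. Compute squared distances from q = (4, -6) to each site:
  (4 − 4)² + (-5 − -6)² = 1
  (1 − 4)² + (-1 − -6)² = 34
  (-2 − 4)² + (0 − -6)² = 72
  (-6 − 4)² + (2 − -6)² = 164
  (-6 − 4)² + (6 − -6)² = 244
Minimum is attained by (4, -5), so q lies in its Voronoi cell.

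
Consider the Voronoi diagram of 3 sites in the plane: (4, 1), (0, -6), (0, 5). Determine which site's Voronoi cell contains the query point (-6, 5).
Nearest site = (0, 5)

The Voronoi cell of site s contains exactly those query points closer to s than to any other site. Compute squared distances from q = (-6, 5) to each site:
  (0 − -6)² + (5 − 5)² = 36
  (4 − -6)² + (1 − 5)² = 116
  (0 − -6)² + (-6 − 5)² = 157
Minimum is attained by (0, 5), so q lies in its Voronoi cell.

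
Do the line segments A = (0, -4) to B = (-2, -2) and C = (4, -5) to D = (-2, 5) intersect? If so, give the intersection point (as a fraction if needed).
No (intersection of containing lines falls outside at least one segment)

Parametrize and solve: t = -17/4, s = -3/4. At least one of these is outside [0, 1], so the segments do not intersect.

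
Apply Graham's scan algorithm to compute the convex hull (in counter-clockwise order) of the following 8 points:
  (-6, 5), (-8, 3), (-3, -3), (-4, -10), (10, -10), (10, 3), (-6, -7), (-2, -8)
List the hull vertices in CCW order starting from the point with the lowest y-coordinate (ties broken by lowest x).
Hull (CCW) = [(-4, -10), (10, -10), (10, 3), (-6, 5), (-8, 3), (-6, -7)]

Graham scan procedure:
  1. Find the pivot p₀ = point with lowest y (tie → lowest x): (-4, -10).
  2. Sort the remaining points by polar angle around p₀.
  3. Walk through sorted points, maintaining a stack; pop the top while the last three entries make a non-left turn (cross product ≤ 0).
  4. Final stack is the convex hull in CCW order: (-4, -10), (10, -10), (10, 3), (-6, 5), (-8, 3), (-6, -7).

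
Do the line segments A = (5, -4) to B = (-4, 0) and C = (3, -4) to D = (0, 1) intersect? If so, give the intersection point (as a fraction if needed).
Yes; intersection at (25/11, -92/33) (t = 10/33 on AB, s = 8/33 on CD)

Parametrize AB as A + t(B − A) = (5 + -9 t, -4 + 4 t) and CD as C + s(D − C) = (3 + -3 s, -4 + 5 s). Solve the linear system for (t, s). Determinant = 33 ≠ 0, so a unique intersection of the containing lines exists. Solution: t = 10/33, s = 8/33 — both in [0, 1], so the segments cross. Intersection point: (25/11, -92/33).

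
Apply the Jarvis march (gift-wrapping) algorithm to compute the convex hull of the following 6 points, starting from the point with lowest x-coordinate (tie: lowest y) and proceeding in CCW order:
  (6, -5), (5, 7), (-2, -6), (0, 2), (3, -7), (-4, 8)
Hull (CCW) = [(-4, 8), (-2, -6), (3, -7), (6, -5), (5, 7)]

Jarvis march: at each step, from the current hull vertex p, select the next vertex q as the point such that every other point lies strictly to the left of (or on) the directed line p → q. (Equivalently: for every other point r, the cross product (q − p) × (r − p) ≥ 0.)
Starting point (lowest x, tie lowest y): (-4, 8). Wrap until returning to start. Resulting hull: (-4, 8), (-2, -6), (3, -7), (6, -5), (5, 7).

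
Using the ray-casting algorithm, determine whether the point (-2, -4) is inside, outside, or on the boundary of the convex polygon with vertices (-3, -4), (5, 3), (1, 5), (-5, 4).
The point (-2, -4) lies strictly outside the polygon

Cast a horizontal ray to the right from the query point and count how many polygon edges it crosses (each edge strictly once or zero times, handled with the usual half-open convention). 
Parity of crossings → even ⇒ outside.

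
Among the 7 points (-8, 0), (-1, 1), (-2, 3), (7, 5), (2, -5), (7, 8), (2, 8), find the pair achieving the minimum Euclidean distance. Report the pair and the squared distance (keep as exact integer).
Pair = ((-1, 1), (-2, 3)); squared distance = 5

Compute all C(7, 2) = 21 pairwise squared distances (x_i − x_j)² + (y_i − y_j)². The minimum is 5, attained by the pair ((-1, 1), (-2, 3)).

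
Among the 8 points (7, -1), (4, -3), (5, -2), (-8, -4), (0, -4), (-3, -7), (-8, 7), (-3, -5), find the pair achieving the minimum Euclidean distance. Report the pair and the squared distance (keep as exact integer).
Pair = ((4, -3), (5, -2)); squared distance = 2

Compute all C(8, 2) = 28 pairwise squared distances (x_i − x_j)² + (y_i − y_j)². The minimum is 2, attained by the pair ((4, -3), (5, -2)).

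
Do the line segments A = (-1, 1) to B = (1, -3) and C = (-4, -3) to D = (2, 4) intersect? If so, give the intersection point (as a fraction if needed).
Yes; intersection at (-16/19, 13/19) (t = 3/38 on AB, s = 10/19 on CD)

Parametrize AB as A + t(B − A) = (-1 + 2 t, 1 + -4 t) and CD as C + s(D − C) = (-4 + 6 s, -3 + 7 s). Solve the linear system for (t, s). Determinant = -38 ≠ 0, so a unique intersection of the containing lines exists. Solution: t = 3/38, s = 10/19 — both in [0, 1], so the segments cross. Intersection point: (-16/19, 13/19).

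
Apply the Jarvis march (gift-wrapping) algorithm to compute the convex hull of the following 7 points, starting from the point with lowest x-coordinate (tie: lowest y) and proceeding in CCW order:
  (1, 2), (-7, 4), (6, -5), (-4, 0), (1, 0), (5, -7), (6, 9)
Hull (CCW) = [(-7, 4), (-4, 0), (5, -7), (6, -5), (6, 9)]

Jarvis march: at each step, from the current hull vertex p, select the next vertex q as the point such that every other point lies strictly to the left of (or on) the directed line p → q. (Equivalently: for every other point r, the cross product (q − p) × (r − p) ≥ 0.)
Starting point (lowest x, tie lowest y): (-7, 4). Wrap until returning to start. Resulting hull: (-7, 4), (-4, 0), (5, -7), (6, -5), (6, 9).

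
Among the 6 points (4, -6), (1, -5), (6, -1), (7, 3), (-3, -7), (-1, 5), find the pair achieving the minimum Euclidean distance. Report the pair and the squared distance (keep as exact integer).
Pair = ((4, -6), (1, -5)); squared distance = 10

Compute all C(6, 2) = 15 pairwise squared distances (x_i − x_j)² + (y_i − y_j)². The minimum is 10, attained by the pair ((4, -6), (1, -5)).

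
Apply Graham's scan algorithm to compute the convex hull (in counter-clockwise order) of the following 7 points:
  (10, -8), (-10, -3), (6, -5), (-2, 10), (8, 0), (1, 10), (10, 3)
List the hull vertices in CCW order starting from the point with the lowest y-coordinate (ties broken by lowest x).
Hull (CCW) = [(10, -8), (10, 3), (1, 10), (-2, 10), (-10, -3)]

Graham scan procedure:
  1. Find the pivot p₀ = point with lowest y (tie → lowest x): (10, -8).
  2. Sort the remaining points by polar angle around p₀.
  3. Walk through sorted points, maintaining a stack; pop the top while the last three entries make a non-left turn (cross product ≤ 0).
  4. Final stack is the convex hull in CCW order: (10, -8), (10, 3), (1, 10), (-2, 10), (-10, -3).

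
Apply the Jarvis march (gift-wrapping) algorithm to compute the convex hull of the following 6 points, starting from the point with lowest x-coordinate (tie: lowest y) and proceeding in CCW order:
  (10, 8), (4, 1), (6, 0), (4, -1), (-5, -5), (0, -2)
Hull (CCW) = [(-5, -5), (4, -1), (6, 0), (10, 8)]

Jarvis march: at each step, from the current hull vertex p, select the next vertex q as the point such that every other point lies strictly to the left of (or on) the directed line p → q. (Equivalently: for every other point r, the cross product (q − p) × (r − p) ≥ 0.)
Starting point (lowest x, tie lowest y): (-5, -5). Wrap until returning to start. Resulting hull: (-5, -5), (4, -1), (6, 0), (10, 8).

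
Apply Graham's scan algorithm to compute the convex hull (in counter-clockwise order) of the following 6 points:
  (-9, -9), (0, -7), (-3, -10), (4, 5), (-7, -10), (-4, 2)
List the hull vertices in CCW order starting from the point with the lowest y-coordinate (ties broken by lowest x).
Hull (CCW) = [(-7, -10), (-3, -10), (0, -7), (4, 5), (-4, 2), (-9, -9)]

Graham scan procedure:
  1. Find the pivot p₀ = point with lowest y (tie → lowest x): (-7, -10).
  2. Sort the remaining points by polar angle around p₀.
  3. Walk through sorted points, maintaining a stack; pop the top while the last three entries make a non-left turn (cross product ≤ 0).
  4. Final stack is the convex hull in CCW order: (-7, -10), (-3, -10), (0, -7), (4, 5), (-4, 2), (-9, -9).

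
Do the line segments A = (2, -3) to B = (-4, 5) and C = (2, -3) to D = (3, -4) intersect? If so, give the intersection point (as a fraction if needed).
Yes; intersection at (2, -3) (t = 0 on AB, s = 0 on CD)

Parametrize AB as A + t(B − A) = (2 + -6 t, -3 + 8 t) and CD as C + s(D − C) = (2 + 1 s, -3 + -1 s). Solve the linear system for (t, s). Determinant = 2 ≠ 0, so a unique intersection of the containing lines exists. Solution: t = 0, s = 0 — both in [0, 1], so the segments cross. Intersection point: (2, -3).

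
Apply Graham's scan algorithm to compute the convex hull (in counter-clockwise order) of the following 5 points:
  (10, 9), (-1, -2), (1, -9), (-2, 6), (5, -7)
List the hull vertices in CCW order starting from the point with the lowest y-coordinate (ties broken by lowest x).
Hull (CCW) = [(1, -9), (5, -7), (10, 9), (-2, 6), (-1, -2)]

Graham scan procedure:
  1. Find the pivot p₀ = point with lowest y (tie → lowest x): (1, -9).
  2. Sort the remaining points by polar angle around p₀.
  3. Walk through sorted points, maintaining a stack; pop the top while the last three entries make a non-left turn (cross product ≤ 0).
  4. Final stack is the convex hull in CCW order: (1, -9), (5, -7), (10, 9), (-2, 6), (-1, -2).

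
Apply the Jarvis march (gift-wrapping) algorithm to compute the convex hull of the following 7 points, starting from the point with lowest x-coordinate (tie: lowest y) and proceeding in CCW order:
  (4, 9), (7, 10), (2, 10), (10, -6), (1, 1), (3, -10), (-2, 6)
Hull (CCW) = [(-2, 6), (3, -10), (10, -6), (7, 10), (2, 10)]

Jarvis march: at each step, from the current hull vertex p, select the next vertex q as the point such that every other point lies strictly to the left of (or on) the directed line p → q. (Equivalently: for every other point r, the cross product (q − p) × (r − p) ≥ 0.)
Starting point (lowest x, tie lowest y): (-2, 6). Wrap until returning to start. Resulting hull: (-2, 6), (3, -10), (10, -6), (7, 10), (2, 10).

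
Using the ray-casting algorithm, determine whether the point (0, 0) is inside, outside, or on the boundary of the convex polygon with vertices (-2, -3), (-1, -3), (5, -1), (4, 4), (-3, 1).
The point (0, 0) lies strictly inside the polygon

Cast a horizontal ray to the right from the query point and count how many polygon edges it crosses (each edge strictly once or zero times, handled with the usual half-open convention). 
Parity of crossings → odd ⇒ inside.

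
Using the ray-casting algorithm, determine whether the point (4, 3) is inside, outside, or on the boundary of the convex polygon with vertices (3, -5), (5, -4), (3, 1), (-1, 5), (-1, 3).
The point (4, 3) lies strictly outside the polygon

Cast a horizontal ray to the right from the query point and count how many polygon edges it crosses (each edge strictly once or zero times, handled with the usual half-open convention). 
Parity of crossings → even ⇒ outside.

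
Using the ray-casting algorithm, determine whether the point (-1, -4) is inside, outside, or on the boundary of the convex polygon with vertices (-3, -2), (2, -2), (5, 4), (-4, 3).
The point (-1, -4) lies strictly outside the polygon

Cast a horizontal ray to the right from the query point and count how many polygon edges it crosses (each edge strictly once or zero times, handled with the usual half-open convention). 
Parity of crossings → even ⇒ outside.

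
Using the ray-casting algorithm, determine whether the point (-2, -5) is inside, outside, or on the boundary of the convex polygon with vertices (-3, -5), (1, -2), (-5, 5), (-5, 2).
The point (-2, -5) lies strictly outside the polygon

Cast a horizontal ray to the right from the query point and count how many polygon edges it crosses (each edge strictly once or zero times, handled with the usual half-open convention). 
Parity of crossings → even ⇒ outside.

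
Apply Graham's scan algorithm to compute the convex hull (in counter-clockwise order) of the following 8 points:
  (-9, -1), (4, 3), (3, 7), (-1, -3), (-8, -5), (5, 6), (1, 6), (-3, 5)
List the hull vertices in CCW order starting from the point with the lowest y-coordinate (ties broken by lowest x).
Hull (CCW) = [(-8, -5), (-1, -3), (4, 3), (5, 6), (3, 7), (-3, 5), (-9, -1)]

Graham scan procedure:
  1. Find the pivot p₀ = point with lowest y (tie → lowest x): (-8, -5).
  2. Sort the remaining points by polar angle around p₀.
  3. Walk through sorted points, maintaining a stack; pop the top while the last three entries make a non-left turn (cross product ≤ 0).
  4. Final stack is the convex hull in CCW order: (-8, -5), (-1, -3), (4, 3), (5, 6), (3, 7), (-3, 5), (-9, -1).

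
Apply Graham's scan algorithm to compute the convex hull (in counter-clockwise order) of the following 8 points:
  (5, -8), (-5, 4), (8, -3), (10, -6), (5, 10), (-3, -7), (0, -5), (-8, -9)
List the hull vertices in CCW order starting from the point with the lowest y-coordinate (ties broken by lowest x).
Hull (CCW) = [(-8, -9), (5, -8), (10, -6), (5, 10), (-5, 4)]

Graham scan procedure:
  1. Find the pivot p₀ = point with lowest y (tie → lowest x): (-8, -9).
  2. Sort the remaining points by polar angle around p₀.
  3. Walk through sorted points, maintaining a stack; pop the top while the last three entries make a non-left turn (cross product ≤ 0).
  4. Final stack is the convex hull in CCW order: (-8, -9), (5, -8), (10, -6), (5, 10), (-5, 4).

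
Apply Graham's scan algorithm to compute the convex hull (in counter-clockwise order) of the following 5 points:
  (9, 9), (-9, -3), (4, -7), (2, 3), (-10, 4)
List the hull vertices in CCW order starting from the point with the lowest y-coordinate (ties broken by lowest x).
Hull (CCW) = [(4, -7), (9, 9), (-10, 4), (-9, -3)]

Graham scan procedure:
  1. Find the pivot p₀ = point with lowest y (tie → lowest x): (4, -7).
  2. Sort the remaining points by polar angle around p₀.
  3. Walk through sorted points, maintaining a stack; pop the top while the last three entries make a non-left turn (cross product ≤ 0).
  4. Final stack is the convex hull in CCW order: (4, -7), (9, 9), (-10, 4), (-9, -3).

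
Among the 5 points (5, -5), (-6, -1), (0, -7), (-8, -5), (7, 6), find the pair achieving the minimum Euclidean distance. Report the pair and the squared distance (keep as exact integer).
Pair = ((-6, -1), (-8, -5)); squared distance = 20

Compute all C(5, 2) = 10 pairwise squared distances (x_i − x_j)² + (y_i − y_j)². The minimum is 20, attained by the pair ((-6, -1), (-8, -5)).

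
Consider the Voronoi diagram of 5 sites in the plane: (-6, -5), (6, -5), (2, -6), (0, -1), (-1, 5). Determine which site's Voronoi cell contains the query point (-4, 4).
Nearest site = (-1, 5)

The Voronoi cell of site s contains exactly those query points closer to s than to any other site. Compute squared distances from q = (-4, 4) to each site:
  (-1 − -4)² + (5 − 4)² = 10
  (0 − -4)² + (-1 − 4)² = 41
  (-6 − -4)² + (-5 − 4)² = 85
  (2 − -4)² + (-6 − 4)² = 136
  (6 − -4)² + (-5 − 4)² = 181
Minimum is attained by (-1, 5), so q lies in its Voronoi cell.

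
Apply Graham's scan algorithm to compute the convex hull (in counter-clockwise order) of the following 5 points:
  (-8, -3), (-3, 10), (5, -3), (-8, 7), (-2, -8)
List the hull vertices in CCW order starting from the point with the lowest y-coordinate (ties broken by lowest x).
Hull (CCW) = [(-2, -8), (5, -3), (-3, 10), (-8, 7), (-8, -3)]

Graham scan procedure:
  1. Find the pivot p₀ = point with lowest y (tie → lowest x): (-2, -8).
  2. Sort the remaining points by polar angle around p₀.
  3. Walk through sorted points, maintaining a stack; pop the top while the last three entries make a non-left turn (cross product ≤ 0).
  4. Final stack is the convex hull in CCW order: (-2, -8), (5, -3), (-3, 10), (-8, 7), (-8, -3).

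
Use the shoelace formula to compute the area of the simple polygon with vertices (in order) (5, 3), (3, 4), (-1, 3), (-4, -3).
Area = 21

Shoelace formula: Area = (1/2) |Σ_i (x_i · y_{i+1} − x_{i+1} · y_i)| (indices mod n). Compute each cross term:
  (5)(4) − (3)(3) = 11
  (3)(3) − (-1)(4) = 13
  (-1)(-3) − (-4)(3) = 15
  (-4)(3) − (5)(-3) = 3
Sum = 42, so (signed) Area = 42/2 = 21, |Area| = 21.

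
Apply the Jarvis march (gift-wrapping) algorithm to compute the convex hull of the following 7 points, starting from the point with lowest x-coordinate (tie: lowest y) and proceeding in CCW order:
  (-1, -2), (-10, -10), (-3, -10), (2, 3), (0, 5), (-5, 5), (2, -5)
Hull (CCW) = [(-10, -10), (-3, -10), (2, -5), (2, 3), (0, 5), (-5, 5)]

Jarvis march: at each step, from the current hull vertex p, select the next vertex q as the point such that every other point lies strictly to the left of (or on) the directed line p → q. (Equivalently: for every other point r, the cross product (q − p) × (r − p) ≥ 0.)
Starting point (lowest x, tie lowest y): (-10, -10). Wrap until returning to start. Resulting hull: (-10, -10), (-3, -10), (2, -5), (2, 3), (0, 5), (-5, 5).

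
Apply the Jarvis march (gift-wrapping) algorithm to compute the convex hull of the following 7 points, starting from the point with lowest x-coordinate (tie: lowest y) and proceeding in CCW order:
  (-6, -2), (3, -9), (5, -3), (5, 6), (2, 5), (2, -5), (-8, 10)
Hull (CCW) = [(-8, 10), (-6, -2), (3, -9), (5, -3), (5, 6)]

Jarvis march: at each step, from the current hull vertex p, select the next vertex q as the point such that every other point lies strictly to the left of (or on) the directed line p → q. (Equivalently: for every other point r, the cross product (q − p) × (r − p) ≥ 0.)
Starting point (lowest x, tie lowest y): (-8, 10). Wrap until returning to start. Resulting hull: (-8, 10), (-6, -2), (3, -9), (5, -3), (5, 6).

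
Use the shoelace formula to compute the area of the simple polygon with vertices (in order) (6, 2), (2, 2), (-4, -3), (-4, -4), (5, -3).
Area = 37

Shoelace formula: Area = (1/2) |Σ_i (x_i · y_{i+1} − x_{i+1} · y_i)| (indices mod n). Compute each cross term:
  (6)(2) − (2)(2) = 8
  (2)(-3) − (-4)(2) = 2
  (-4)(-4) − (-4)(-3) = 4
  (-4)(-3) − (5)(-4) = 32
  (5)(2) − (6)(-3) = 28
Sum = 74, so (signed) Area = 74/2 = 37, |Area| = 37.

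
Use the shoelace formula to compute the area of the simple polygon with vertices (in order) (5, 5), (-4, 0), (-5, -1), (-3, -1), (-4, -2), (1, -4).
Area = 71/2

Shoelace formula: Area = (1/2) |Σ_i (x_i · y_{i+1} − x_{i+1} · y_i)| (indices mod n). Compute each cross term:
  (5)(0) − (-4)(5) = 20
  (-4)(-1) − (-5)(0) = 4
  (-5)(-1) − (-3)(-1) = 2
  (-3)(-2) − (-4)(-1) = 2
  (-4)(-4) − (1)(-2) = 18
  (1)(5) − (5)(-4) = 25
Sum = 71, so (signed) Area = 71/2 = 71/2, |Area| = 71/2.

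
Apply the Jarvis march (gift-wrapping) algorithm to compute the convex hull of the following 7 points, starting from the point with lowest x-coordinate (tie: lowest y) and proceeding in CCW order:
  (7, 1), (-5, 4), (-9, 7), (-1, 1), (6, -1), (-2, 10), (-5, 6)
Hull (CCW) = [(-9, 7), (-1, 1), (6, -1), (7, 1), (-2, 10)]

Jarvis march: at each step, from the current hull vertex p, select the next vertex q as the point such that every other point lies strictly to the left of (or on) the directed line p → q. (Equivalently: for every other point r, the cross product (q − p) × (r − p) ≥ 0.)
Starting point (lowest x, tie lowest y): (-9, 7). Wrap until returning to start. Resulting hull: (-9, 7), (-1, 1), (6, -1), (7, 1), (-2, 10).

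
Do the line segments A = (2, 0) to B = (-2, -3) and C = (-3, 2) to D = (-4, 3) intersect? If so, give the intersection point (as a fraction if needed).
No (intersection of containing lines falls outside at least one segment)

Parametrize and solve: t = 3/7, s = -23/7. At least one of these is outside [0, 1], so the segments do not intersect.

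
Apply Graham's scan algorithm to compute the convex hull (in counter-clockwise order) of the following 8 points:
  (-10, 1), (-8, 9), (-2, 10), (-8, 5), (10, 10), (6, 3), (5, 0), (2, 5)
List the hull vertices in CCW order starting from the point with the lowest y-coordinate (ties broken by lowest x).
Hull (CCW) = [(5, 0), (10, 10), (-2, 10), (-8, 9), (-10, 1)]

Graham scan procedure:
  1. Find the pivot p₀ = point with lowest y (tie → lowest x): (5, 0).
  2. Sort the remaining points by polar angle around p₀.
  3. Walk through sorted points, maintaining a stack; pop the top while the last three entries make a non-left turn (cross product ≤ 0).
  4. Final stack is the convex hull in CCW order: (5, 0), (10, 10), (-2, 10), (-8, 9), (-10, 1).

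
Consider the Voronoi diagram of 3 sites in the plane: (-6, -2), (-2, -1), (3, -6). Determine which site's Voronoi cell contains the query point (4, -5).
Nearest site = (3, -6)

The Voronoi cell of site s contains exactly those query points closer to s than to any other site. Compute squared distances from q = (4, -5) to each site:
  (3 − 4)² + (-6 − -5)² = 2
  (-2 − 4)² + (-1 − -5)² = 52
  (-6 − 4)² + (-2 − -5)² = 109
Minimum is attained by (3, -6), so q lies in its Voronoi cell.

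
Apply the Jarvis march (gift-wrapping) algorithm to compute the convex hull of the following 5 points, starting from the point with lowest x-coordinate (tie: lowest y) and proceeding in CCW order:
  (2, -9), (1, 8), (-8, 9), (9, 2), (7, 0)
Hull (CCW) = [(-8, 9), (2, -9), (9, 2), (1, 8)]

Jarvis march: at each step, from the current hull vertex p, select the next vertex q as the point such that every other point lies strictly to the left of (or on) the directed line p → q. (Equivalently: for every other point r, the cross product (q − p) × (r − p) ≥ 0.)
Starting point (lowest x, tie lowest y): (-8, 9). Wrap until returning to start. Resulting hull: (-8, 9), (2, -9), (9, 2), (1, 8).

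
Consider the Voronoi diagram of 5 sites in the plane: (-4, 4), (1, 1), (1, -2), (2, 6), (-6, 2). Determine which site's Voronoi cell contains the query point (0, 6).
Nearest site = (2, 6)

The Voronoi cell of site s contains exactly those query points closer to s than to any other site. Compute squared distances from q = (0, 6) to each site:
  (2 − 0)² + (6 − 6)² = 4
  (-4 − 0)² + (4 − 6)² = 20
  (1 − 0)² + (1 − 6)² = 26
  (-6 − 0)² + (2 − 6)² = 52
  (1 − 0)² + (-2 − 6)² = 65
Minimum is attained by (2, 6), so q lies in its Voronoi cell.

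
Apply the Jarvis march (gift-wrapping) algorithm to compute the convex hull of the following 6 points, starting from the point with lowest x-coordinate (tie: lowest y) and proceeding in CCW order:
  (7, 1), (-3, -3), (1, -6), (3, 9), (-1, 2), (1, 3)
Hull (CCW) = [(-3, -3), (1, -6), (7, 1), (3, 9), (-1, 2)]

Jarvis march: at each step, from the current hull vertex p, select the next vertex q as the point such that every other point lies strictly to the left of (or on) the directed line p → q. (Equivalently: for every other point r, the cross product (q − p) × (r − p) ≥ 0.)
Starting point (lowest x, tie lowest y): (-3, -3). Wrap until returning to start. Resulting hull: (-3, -3), (1, -6), (7, 1), (3, 9), (-1, 2).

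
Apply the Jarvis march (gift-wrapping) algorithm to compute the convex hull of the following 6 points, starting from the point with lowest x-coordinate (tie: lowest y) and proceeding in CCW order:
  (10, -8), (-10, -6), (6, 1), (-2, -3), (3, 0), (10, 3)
Hull (CCW) = [(-10, -6), (10, -8), (10, 3), (3, 0)]

Jarvis march: at each step, from the current hull vertex p, select the next vertex q as the point such that every other point lies strictly to the left of (or on) the directed line p → q. (Equivalently: for every other point r, the cross product (q − p) × (r − p) ≥ 0.)
Starting point (lowest x, tie lowest y): (-10, -6). Wrap until returning to start. Resulting hull: (-10, -6), (10, -8), (10, 3), (3, 0).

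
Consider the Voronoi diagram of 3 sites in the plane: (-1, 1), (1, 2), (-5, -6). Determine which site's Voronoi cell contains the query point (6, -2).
Nearest site = (1, 2)

The Voronoi cell of site s contains exactly those query points closer to s than to any other site. Compute squared distances from q = (6, -2) to each site:
  (1 − 6)² + (2 − -2)² = 41
  (-1 − 6)² + (1 − -2)² = 58
  (-5 − 6)² + (-6 − -2)² = 137
Minimum is attained by (1, 2), so q lies in its Voronoi cell.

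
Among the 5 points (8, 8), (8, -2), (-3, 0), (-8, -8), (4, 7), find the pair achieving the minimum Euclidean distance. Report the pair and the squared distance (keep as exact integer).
Pair = ((8, 8), (4, 7)); squared distance = 17

Compute all C(5, 2) = 10 pairwise squared distances (x_i − x_j)² + (y_i − y_j)². The minimum is 17, attained by the pair ((8, 8), (4, 7)).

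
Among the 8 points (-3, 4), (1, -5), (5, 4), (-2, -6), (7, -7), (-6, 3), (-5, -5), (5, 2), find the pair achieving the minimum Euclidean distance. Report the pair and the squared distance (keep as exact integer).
Pair = ((5, 4), (5, 2)); squared distance = 4

Compute all C(8, 2) = 28 pairwise squared distances (x_i − x_j)² + (y_i − y_j)². The minimum is 4, attained by the pair ((5, 4), (5, 2)).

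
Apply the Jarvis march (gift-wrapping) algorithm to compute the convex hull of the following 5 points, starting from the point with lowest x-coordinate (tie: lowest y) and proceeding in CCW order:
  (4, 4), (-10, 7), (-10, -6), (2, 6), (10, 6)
Hull (CCW) = [(-10, -6), (10, 6), (-10, 7)]

Jarvis march: at each step, from the current hull vertex p, select the next vertex q as the point such that every other point lies strictly to the left of (or on) the directed line p → q. (Equivalently: for every other point r, the cross product (q − p) × (r − p) ≥ 0.)
Starting point (lowest x, tie lowest y): (-10, -6). Wrap until returning to start. Resulting hull: (-10, -6), (10, 6), (-10, 7).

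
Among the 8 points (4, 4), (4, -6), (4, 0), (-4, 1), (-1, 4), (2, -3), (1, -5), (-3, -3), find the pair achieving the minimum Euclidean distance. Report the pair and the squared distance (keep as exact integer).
Pair = ((2, -3), (1, -5)); squared distance = 5

Compute all C(8, 2) = 28 pairwise squared distances (x_i − x_j)² + (y_i − y_j)². The minimum is 5, attained by the pair ((2, -3), (1, -5)).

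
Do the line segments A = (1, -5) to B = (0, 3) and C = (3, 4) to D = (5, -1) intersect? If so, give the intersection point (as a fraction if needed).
No (intersection of containing lines falls outside at least one segment)

Parametrize and solve: t = 28/11, s = -25/11. At least one of these is outside [0, 1], so the segments do not intersect.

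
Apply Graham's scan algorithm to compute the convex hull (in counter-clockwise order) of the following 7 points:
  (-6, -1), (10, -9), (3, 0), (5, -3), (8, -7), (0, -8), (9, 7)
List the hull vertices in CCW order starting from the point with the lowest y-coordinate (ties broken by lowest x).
Hull (CCW) = [(10, -9), (9, 7), (-6, -1), (0, -8)]

Graham scan procedure:
  1. Find the pivot p₀ = point with lowest y (tie → lowest x): (10, -9).
  2. Sort the remaining points by polar angle around p₀.
  3. Walk through sorted points, maintaining a stack; pop the top while the last three entries make a non-left turn (cross product ≤ 0).
  4. Final stack is the convex hull in CCW order: (10, -9), (9, 7), (-6, -1), (0, -8).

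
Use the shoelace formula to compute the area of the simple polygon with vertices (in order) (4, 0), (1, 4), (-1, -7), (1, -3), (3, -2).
Area = 19

Shoelace formula: Area = (1/2) |Σ_i (x_i · y_{i+1} − x_{i+1} · y_i)| (indices mod n). Compute each cross term:
  (4)(4) − (1)(0) = 16
  (1)(-7) − (-1)(4) = -3
  (-1)(-3) − (1)(-7) = 10
  (1)(-2) − (3)(-3) = 7
  (3)(0) − (4)(-2) = 8
Sum = 38, so (signed) Area = 38/2 = 19, |Area| = 19.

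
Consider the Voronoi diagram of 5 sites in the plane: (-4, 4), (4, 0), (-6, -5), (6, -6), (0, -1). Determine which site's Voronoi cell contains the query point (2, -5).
Nearest site = (6, -6)

The Voronoi cell of site s contains exactly those query points closer to s than to any other site. Compute squared distances from q = (2, -5) to each site:
  (6 − 2)² + (-6 − -5)² = 17
  (0 − 2)² + (-1 − -5)² = 20
  (4 − 2)² + (0 − -5)² = 29
  (-6 − 2)² + (-5 − -5)² = 64
  (-4 − 2)² + (4 − -5)² = 117
Minimum is attained by (6, -6), so q lies in its Voronoi cell.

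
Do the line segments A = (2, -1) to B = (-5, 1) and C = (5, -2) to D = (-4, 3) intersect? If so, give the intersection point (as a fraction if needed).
No (intersection of containing lines falls outside at least one segment)

Parametrize and solve: t = -6/17, s = 1/17. At least one of these is outside [0, 1], so the segments do not intersect.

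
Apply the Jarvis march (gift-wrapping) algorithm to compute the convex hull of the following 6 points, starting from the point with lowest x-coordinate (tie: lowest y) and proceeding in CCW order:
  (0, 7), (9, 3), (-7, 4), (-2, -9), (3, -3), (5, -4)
Hull (CCW) = [(-7, 4), (-2, -9), (5, -4), (9, 3), (0, 7)]

Jarvis march: at each step, from the current hull vertex p, select the next vertex q as the point such that every other point lies strictly to the left of (or on) the directed line p → q. (Equivalently: for every other point r, the cross product (q − p) × (r − p) ≥ 0.)
Starting point (lowest x, tie lowest y): (-7, 4). Wrap until returning to start. Resulting hull: (-7, 4), (-2, -9), (5, -4), (9, 3), (0, 7).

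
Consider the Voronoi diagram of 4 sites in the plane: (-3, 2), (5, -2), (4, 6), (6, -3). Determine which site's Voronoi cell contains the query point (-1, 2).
Nearest site = (-3, 2)

The Voronoi cell of site s contains exactly those query points closer to s than to any other site. Compute squared distances from q = (-1, 2) to each site:
  (-3 − -1)² + (2 − 2)² = 4
  (4 − -1)² + (6 − 2)² = 41
  (5 − -1)² + (-2 − 2)² = 52
  (6 − -1)² + (-3 − 2)² = 74
Minimum is attained by (-3, 2), so q lies in its Voronoi cell.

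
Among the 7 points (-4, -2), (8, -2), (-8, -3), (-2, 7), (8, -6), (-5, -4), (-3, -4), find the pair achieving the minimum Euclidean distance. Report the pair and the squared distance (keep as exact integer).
Pair = ((-5, -4), (-3, -4)); squared distance = 4

Compute all C(7, 2) = 21 pairwise squared distances (x_i − x_j)² + (y_i − y_j)². The minimum is 4, attained by the pair ((-5, -4), (-3, -4)).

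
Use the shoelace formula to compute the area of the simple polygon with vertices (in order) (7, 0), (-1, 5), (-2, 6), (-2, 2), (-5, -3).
Area = 42

Shoelace formula: Area = (1/2) |Σ_i (x_i · y_{i+1} − x_{i+1} · y_i)| (indices mod n). Compute each cross term:
  (7)(5) − (-1)(0) = 35
  (-1)(6) − (-2)(5) = 4
  (-2)(2) − (-2)(6) = 8
  (-2)(-3) − (-5)(2) = 16
  (-5)(0) − (7)(-3) = 21
Sum = 84, so (signed) Area = 84/2 = 42, |Area| = 42.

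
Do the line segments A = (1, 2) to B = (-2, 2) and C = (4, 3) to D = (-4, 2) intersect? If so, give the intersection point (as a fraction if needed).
No (intersection of containing lines falls outside at least one segment)

Parametrize and solve: t = 5/3, s = 1. At least one of these is outside [0, 1], so the segments do not intersect.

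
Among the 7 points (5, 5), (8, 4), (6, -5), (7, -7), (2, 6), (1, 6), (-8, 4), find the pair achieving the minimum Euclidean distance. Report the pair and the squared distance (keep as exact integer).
Pair = ((2, 6), (1, 6)); squared distance = 1

Compute all C(7, 2) = 21 pairwise squared distances (x_i − x_j)² + (y_i − y_j)². The minimum is 1, attained by the pair ((2, 6), (1, 6)).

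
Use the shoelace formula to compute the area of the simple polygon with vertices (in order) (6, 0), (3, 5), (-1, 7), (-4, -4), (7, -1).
Area = 63

Shoelace formula: Area = (1/2) |Σ_i (x_i · y_{i+1} − x_{i+1} · y_i)| (indices mod n). Compute each cross term:
  (6)(5) − (3)(0) = 30
  (3)(7) − (-1)(5) = 26
  (-1)(-4) − (-4)(7) = 32
  (-4)(-1) − (7)(-4) = 32
  (7)(0) − (6)(-1) = 6
Sum = 126, so (signed) Area = 126/2 = 63, |Area| = 63.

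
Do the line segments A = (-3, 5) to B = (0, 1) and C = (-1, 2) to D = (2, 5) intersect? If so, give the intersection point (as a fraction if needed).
Yes; intersection at (-6/7, 15/7) (t = 5/7 on AB, s = 1/21 on CD)

Parametrize AB as A + t(B − A) = (-3 + 3 t, 5 + -4 t) and CD as C + s(D − C) = (-1 + 3 s, 2 + 3 s). Solve the linear system for (t, s). Determinant = -21 ≠ 0, so a unique intersection of the containing lines exists. Solution: t = 5/7, s = 1/21 — both in [0, 1], so the segments cross. Intersection point: (-6/7, 15/7).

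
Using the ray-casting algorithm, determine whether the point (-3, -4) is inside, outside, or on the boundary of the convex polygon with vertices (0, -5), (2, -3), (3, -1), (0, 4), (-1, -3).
The point (-3, -4) lies strictly outside the polygon

Cast a horizontal ray to the right from the query point and count how many polygon edges it crosses (each edge strictly once or zero times, handled with the usual half-open convention). 
Parity of crossings → even ⇒ outside.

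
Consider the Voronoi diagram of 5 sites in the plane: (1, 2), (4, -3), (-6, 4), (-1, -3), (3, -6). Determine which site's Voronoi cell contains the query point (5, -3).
Nearest site = (4, -3)

The Voronoi cell of site s contains exactly those query points closer to s than to any other site. Compute squared distances from q = (5, -3) to each site:
  (4 − 5)² + (-3 − -3)² = 1
  (3 − 5)² + (-6 − -3)² = 13
  (-1 − 5)² + (-3 − -3)² = 36
  (1 − 5)² + (2 − -3)² = 41
  (-6 − 5)² + (4 − -3)² = 170
Minimum is attained by (4, -3), so q lies in its Voronoi cell.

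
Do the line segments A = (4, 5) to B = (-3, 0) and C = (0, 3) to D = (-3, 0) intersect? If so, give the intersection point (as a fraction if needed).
Yes; intersection at (-3, 0) (t = 1 on AB, s = 1 on CD)

Parametrize AB as A + t(B − A) = (4 + -7 t, 5 + -5 t) and CD as C + s(D − C) = (0 + -3 s, 3 + -3 s). Solve the linear system for (t, s). Determinant = -6 ≠ 0, so a unique intersection of the containing lines exists. Solution: t = 1, s = 1 — both in [0, 1], so the segments cross. Intersection point: (-3, 0).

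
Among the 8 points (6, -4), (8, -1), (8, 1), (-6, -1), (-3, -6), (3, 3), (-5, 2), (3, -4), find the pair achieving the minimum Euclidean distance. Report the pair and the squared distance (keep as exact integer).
Pair = ((8, -1), (8, 1)); squared distance = 4

Compute all C(8, 2) = 28 pairwise squared distances (x_i − x_j)² + (y_i − y_j)². The minimum is 4, attained by the pair ((8, -1), (8, 1)).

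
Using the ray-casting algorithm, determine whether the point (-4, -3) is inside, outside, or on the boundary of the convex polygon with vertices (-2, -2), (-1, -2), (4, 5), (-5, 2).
The point (-4, -3) lies strictly outside the polygon

Cast a horizontal ray to the right from the query point and count how many polygon edges it crosses (each edge strictly once or zero times, handled with the usual half-open convention). 
Parity of crossings → even ⇒ outside.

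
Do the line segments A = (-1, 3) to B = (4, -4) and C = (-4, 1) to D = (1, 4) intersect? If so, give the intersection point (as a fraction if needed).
Yes; intersection at (-9/10, 143/50) (t = 1/50 on AB, s = 31/50 on CD)

Parametrize AB as A + t(B − A) = (-1 + 5 t, 3 + -7 t) and CD as C + s(D − C) = (-4 + 5 s, 1 + 3 s). Solve the linear system for (t, s). Determinant = -50 ≠ 0, so a unique intersection of the containing lines exists. Solution: t = 1/50, s = 31/50 — both in [0, 1], so the segments cross. Intersection point: (-9/10, 143/50).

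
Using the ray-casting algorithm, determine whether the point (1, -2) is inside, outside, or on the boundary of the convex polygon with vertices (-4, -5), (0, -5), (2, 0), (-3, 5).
The point (1, -2) lies strictly inside the polygon

Cast a horizontal ray to the right from the query point and count how many polygon edges it crosses (each edge strictly once or zero times, handled with the usual half-open convention). 
Parity of crossings → odd ⇒ inside.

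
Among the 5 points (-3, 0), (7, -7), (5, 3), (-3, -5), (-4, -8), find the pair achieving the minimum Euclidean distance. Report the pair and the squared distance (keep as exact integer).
Pair = ((-3, -5), (-4, -8)); squared distance = 10

Compute all C(5, 2) = 10 pairwise squared distances (x_i − x_j)² + (y_i − y_j)². The minimum is 10, attained by the pair ((-3, -5), (-4, -8)).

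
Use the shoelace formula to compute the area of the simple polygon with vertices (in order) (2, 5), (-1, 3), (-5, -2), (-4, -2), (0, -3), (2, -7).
Area = 36

Shoelace formula: Area = (1/2) |Σ_i (x_i · y_{i+1} − x_{i+1} · y_i)| (indices mod n). Compute each cross term:
  (2)(3) − (-1)(5) = 11
  (-1)(-2) − (-5)(3) = 17
  (-5)(-2) − (-4)(-2) = 2
  (-4)(-3) − (0)(-2) = 12
  (0)(-7) − (2)(-3) = 6
  (2)(5) − (2)(-7) = 24
Sum = 72, so (signed) Area = 72/2 = 36, |Area| = 36.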